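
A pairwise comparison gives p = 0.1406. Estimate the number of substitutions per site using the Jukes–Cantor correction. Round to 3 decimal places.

0.156

d = −(3/4) ln(1 − 4p/3) = −0.75 ln(1 − 0.187467) = −0.75 ln(0.812533)
  = −0.75 × (-0.207599) = 0.155699 substitutions/site.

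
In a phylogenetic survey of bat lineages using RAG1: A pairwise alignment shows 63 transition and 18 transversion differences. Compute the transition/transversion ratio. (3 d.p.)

3.500

R = 63/18 = 3.500.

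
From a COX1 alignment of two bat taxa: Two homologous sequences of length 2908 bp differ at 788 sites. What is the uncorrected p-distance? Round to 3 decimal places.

p = 788/2908 = 0.270976… ≈ 0.271 (to 3 d.p.).

0.271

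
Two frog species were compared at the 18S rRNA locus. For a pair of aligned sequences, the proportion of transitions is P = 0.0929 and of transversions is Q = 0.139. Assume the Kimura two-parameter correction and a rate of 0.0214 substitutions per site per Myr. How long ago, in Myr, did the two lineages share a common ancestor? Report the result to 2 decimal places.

Under the Kimura two-parameter model, d = −½ ln(1 − 2P − Q) − ¼ ln(1 − 2Q).
1 − 2P − Q = 0.6752, giving −½ ln(0.6752) = 0.196373.
1 − 2Q = 0.722, giving −¼ ln(0.722) = 0.081433.
d = 0.196373 + 0.081433 = 0.277806.
Under a molecular clock d = 2μt, so t = d/(2μ) = 0.277806 / (2 × 0.0214) = 6.49 Myr.

6.49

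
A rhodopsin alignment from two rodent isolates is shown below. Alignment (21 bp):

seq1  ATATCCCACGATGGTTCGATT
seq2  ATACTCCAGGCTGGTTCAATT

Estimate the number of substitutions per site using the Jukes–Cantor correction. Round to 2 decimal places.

0.29

The sequences differ at 5 of 21 sites (4, 5, 9, 11, 18), so p = 5/21 ≈ 0.238095.
d = −(3/4) ln(1 − 4p/3) = −0.75 ln(1 − 0.31746) = −0.75 ln(0.68254)
  = −0.75 × (-0.381934) = 0.286451 substitutions/site.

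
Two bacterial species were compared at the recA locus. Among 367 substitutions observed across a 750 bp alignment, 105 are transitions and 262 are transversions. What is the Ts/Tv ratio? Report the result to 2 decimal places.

R = 105/262 = 0.400763… ≈ 0.40 (to 2 d.p.).

0.40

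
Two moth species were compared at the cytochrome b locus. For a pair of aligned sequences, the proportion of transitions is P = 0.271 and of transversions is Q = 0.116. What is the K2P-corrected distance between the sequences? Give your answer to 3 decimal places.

Under the Kimura two-parameter model, d = −½ ln(1 − 2P − Q) − ¼ ln(1 − 2Q).
1 − 2P − Q = 0.342, giving −½ ln(0.342) = 0.536472.
1 − 2Q = 0.768, giving −¼ ln(0.768) = 0.065991.
d = 0.536472 + 0.065991 = 0.602463.

0.602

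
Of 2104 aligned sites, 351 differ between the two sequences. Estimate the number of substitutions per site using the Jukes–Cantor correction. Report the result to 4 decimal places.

p = 351/2104 ≈ 0.166825.
d = −(3/4) ln(1 − 4p/3) = −0.75 ln(1 − 0.222433) = −0.75 ln(0.777567)
  = −0.75 × (-0.251585) = 0.188689 substitutions/site.

0.1887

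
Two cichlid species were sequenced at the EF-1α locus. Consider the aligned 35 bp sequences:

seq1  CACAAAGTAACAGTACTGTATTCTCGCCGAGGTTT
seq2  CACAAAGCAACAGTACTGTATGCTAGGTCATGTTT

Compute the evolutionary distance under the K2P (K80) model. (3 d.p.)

Of 35 sites, 2 differences are transitions and 5 are transversions, so P = 2/35 ≈ 0.057143 and Q = 5/35 ≈ 0.142857.
Under the Kimura two-parameter model, d = −½ ln(1 − 2P − Q) − ¼ ln(1 − 2Q).
1 − 2P − Q = 0.742857, giving −½ ln(0.742857) = 0.148626.
1 − 2Q = 0.714286, giving −¼ ln(0.714286) = 0.084118.
d = 0.148626 + 0.084118 = 0.232744.

0.233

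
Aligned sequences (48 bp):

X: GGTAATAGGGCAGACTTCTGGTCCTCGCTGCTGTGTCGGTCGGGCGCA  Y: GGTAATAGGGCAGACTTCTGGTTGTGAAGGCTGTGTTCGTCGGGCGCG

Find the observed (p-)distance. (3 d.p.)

The sequences differ at 9 of 48 positions (sites 23, 24, 26, 27, 28, 29, 37, 38, 48).
p = 9/48 = 0.1875 ≈ 0.188 (to 3 d.p.).

0.188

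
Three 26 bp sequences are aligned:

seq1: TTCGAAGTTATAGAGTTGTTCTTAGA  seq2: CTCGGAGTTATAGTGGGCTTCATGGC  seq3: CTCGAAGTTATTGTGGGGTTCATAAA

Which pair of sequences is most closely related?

seq1–seq2: 9/26 differ, p = 0.346, d = 0.464.
seq1–seq3: 7/26 differ, p = 0.269, d = 0.334.
seq2–seq3: 6/26 differ, p = 0.231, d = 0.276.
The smallest distance is between seq2 and seq3.

seq2 and seq3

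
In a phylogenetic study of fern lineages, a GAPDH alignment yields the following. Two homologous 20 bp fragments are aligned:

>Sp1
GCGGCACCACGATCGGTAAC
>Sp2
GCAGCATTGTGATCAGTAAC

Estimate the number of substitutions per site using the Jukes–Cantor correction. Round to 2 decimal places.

The sequences differ at 6 of 20 sites (3, 7, 8, 9, 10, 15), so p = 6/20 = 0.3.
d = −(3/4) ln(1 − 4p/3) = −0.75 ln(1 − 0.4) = −0.75 ln(0.6)
  = −0.75 × (-0.510826) = 0.383120 substitutions/site.

0.38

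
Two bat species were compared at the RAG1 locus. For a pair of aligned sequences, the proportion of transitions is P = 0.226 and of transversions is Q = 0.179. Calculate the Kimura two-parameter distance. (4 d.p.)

Under the Kimura two-parameter model, d = −½ ln(1 − 2P − Q) − ¼ ln(1 − 2Q).
1 − 2P − Q = 0.369, giving −½ ln(0.369) = 0.498479.
1 − 2Q = 0.642, giving −¼ ln(0.642) = 0.110792.
d = 0.498479 + 0.110792 = 0.609271.

0.6093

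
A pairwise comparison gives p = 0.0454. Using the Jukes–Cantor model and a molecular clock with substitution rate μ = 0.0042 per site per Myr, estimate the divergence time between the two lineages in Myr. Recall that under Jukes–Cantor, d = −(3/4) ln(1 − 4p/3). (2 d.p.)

5.58

d = −(3/4) ln(1 − 4p/3) = −0.75 ln(1 − 0.060533) = −0.75 ln(0.939467)
  = −0.75 × (-0.062443) = 0.046832 substitutions/site.
Under a molecular clock d = 2μt, so t = d/(2μ) = 0.046832 / (2 × 0.0042) = 5.58 Myr.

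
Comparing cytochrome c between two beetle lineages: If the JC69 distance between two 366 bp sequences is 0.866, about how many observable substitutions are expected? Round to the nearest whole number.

Invert JC69: p = (3/4)(1 − e^(−4d/3)) = 0.75 × (1 − e^(-1.154667)) = 0.75 × (1 − 0.315162) = 0.513629.
Expected differing sites = pL ≈ 0.513629 × 366 = 187.988214 ≈ 188.

188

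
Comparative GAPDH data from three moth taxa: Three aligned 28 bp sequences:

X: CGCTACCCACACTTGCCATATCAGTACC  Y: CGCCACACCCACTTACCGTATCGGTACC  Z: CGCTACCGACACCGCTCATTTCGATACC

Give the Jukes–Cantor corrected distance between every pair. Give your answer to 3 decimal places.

d(X,Y) = 0.252, d(X,Z) = 0.360, d(Y,Z) = 0.556

X–Y: 6/28 sites differ → p ≈ 0.214286, d = −0.75 ln(1 − 0.285715) = 0.252355 ≈ 0.252.
X–Z: 8/28 sites differ → p ≈ 0.285714, d = −0.75 ln(1 − 0.380952) = 0.359679 ≈ 0.360.
Y–Z: 11/28 sites differ → p ≈ 0.392857, d = −0.75 ln(1 − 0.523809) = 0.556452 ≈ 0.556.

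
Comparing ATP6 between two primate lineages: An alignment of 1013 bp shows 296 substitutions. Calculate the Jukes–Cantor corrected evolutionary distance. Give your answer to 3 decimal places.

0.370

p = 296/1013 ≈ 0.292201.
d = −(3/4) ln(1 − 4p/3) = −0.75 ln(1 − 0.389601) = −0.75 ln(0.610399)
  = −0.75 × (-0.493642) = 0.370232 substitutions/site.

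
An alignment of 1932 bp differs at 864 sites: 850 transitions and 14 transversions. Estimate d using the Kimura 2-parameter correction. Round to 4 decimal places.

1.0946

P = 850/1932 ≈ 0.439959 and Q = 14/1932 ≈ 0.007246.
Under the Kimura two-parameter model, d = −½ ln(1 − 2P − Q) − ¼ ln(1 − 2Q).
1 − 2P − Q = 0.112836, giving −½ ln(0.112836) = 1.090910.
1 − 2Q = 0.985508, giving −¼ ln(0.985508) = 0.003650.
d = 1.090910 + 0.003650 = 1.094560.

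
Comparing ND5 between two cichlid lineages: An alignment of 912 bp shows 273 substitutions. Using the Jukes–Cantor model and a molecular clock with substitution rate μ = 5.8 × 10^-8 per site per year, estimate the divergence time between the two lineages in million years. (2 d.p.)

3.29

p = 273/912 ≈ 0.299342.
d = −(3/4) ln(1 − 4p/3) = −0.75 ln(1 − 0.399123) = −0.75 ln(0.600877)
  = −0.75 × (-0.509365) = 0.382024 substitutions/site.
Under a molecular clock d = 2μt, so t = d/(2μ) = 0.382024 / (2 × 5.8 × 10^-8) = 3.29 million years.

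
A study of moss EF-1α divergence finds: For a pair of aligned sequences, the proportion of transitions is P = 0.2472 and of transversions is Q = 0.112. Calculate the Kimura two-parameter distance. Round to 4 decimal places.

0.5296

Under the Kimura two-parameter model, d = −½ ln(1 − 2P − Q) − ¼ ln(1 − 2Q).
1 − 2P − Q = 0.3936, giving −½ ln(0.3936) = 0.466210.
1 − 2Q = 0.776, giving −¼ ln(0.776) = 0.063401.
d = 0.466210 + 0.063401 = 0.529611.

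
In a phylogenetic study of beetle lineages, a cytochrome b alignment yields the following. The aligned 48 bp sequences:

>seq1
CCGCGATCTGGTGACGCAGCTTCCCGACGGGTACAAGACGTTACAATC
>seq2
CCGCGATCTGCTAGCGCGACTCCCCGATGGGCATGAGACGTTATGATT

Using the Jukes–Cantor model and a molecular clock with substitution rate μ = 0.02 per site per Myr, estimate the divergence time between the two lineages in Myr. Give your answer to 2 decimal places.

The sequences differ at 13 of 48 sites, so p = 13/48 ≈ 0.270833.
d = −(3/4) ln(1 − 4p/3) = −0.75 ln(1 − 0.361111) = −0.75 ln(0.638889)
  = −0.75 × (-0.448025) = 0.336019 substitutions/site.
Under a molecular clock d = 2μt, so t = d/(2μ) = 0.336019 / (2 × 0.02) = 8.40 Myr.

8.40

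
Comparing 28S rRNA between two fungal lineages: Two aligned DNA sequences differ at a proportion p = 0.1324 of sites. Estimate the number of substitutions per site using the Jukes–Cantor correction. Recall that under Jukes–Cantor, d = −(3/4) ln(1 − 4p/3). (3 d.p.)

d = −(3/4) ln(1 − 4p/3) = −0.75 ln(1 − 0.176533) = −0.75 ln(0.823467)
  = −0.75 × (-0.194232) = 0.145674 substitutions/site.

0.146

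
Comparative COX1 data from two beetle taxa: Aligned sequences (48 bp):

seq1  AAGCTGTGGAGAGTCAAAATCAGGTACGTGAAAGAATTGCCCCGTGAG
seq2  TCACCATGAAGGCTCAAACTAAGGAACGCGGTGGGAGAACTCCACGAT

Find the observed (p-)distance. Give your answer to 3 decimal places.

The sequences differ at 23 of 48 positions.
p = 23/48 = 0.479166… ≈ 0.479 (to 3 d.p.).

0.479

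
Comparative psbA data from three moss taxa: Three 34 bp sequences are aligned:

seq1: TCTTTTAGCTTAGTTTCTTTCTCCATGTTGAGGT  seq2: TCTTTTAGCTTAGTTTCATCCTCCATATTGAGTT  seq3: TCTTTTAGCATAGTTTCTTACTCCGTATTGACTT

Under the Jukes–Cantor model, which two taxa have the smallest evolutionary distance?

seq1–seq2: 4/34 differ, p = 0.118, d = 0.128.
seq1–seq3: 6/34 differ, p = 0.176, d = 0.201.
seq2–seq3: 5/34 differ, p = 0.147, d = 0.164.
The smallest distance is between seq1 and seq2.

seq1 and seq2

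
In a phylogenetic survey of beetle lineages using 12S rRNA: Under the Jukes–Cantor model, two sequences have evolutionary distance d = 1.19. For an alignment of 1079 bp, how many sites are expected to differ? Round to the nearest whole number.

Invert JC69: p = (3/4)(1 − e^(−4d/3)) = 0.75 × (1 − e^(-1.586667)) = 0.75 × (1 − 0.204606) = 0.596546.
Expected differing sites = pL ≈ 0.596546 × 1079 = 643.673134 ≈ 644.

644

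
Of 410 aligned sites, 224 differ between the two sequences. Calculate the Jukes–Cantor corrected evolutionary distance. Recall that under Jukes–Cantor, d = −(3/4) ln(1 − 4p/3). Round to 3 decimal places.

p = 224/410 ≈ 0.546341.
d = −(3/4) ln(1 − 4p/3) = −0.75 ln(1 − 0.728455) = −0.75 ln(0.271545)
  = −0.75 × (-1.303627) = 0.977720 substitutions/site.

0.978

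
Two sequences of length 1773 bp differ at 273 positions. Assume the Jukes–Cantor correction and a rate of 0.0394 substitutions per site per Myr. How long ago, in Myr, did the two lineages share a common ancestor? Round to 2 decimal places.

p = 273/1773 ≈ 0.153976.
d = −(3/4) ln(1 − 4p/3) = −0.75 ln(1 − 0.205301) = −0.75 ln(0.794699)
  = −0.75 × (-0.229792) = 0.172344 substitutions/site.
Under a molecular clock d = 2μt, so t = d/(2μ) = 0.172344 / (2 × 0.0394) = 2.19 Myr.

2.19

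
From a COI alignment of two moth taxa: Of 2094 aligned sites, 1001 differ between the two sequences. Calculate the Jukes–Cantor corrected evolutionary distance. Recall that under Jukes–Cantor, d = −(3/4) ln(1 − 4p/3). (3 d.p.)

0.761

p = 1001/2094 ≈ 0.478032.
d = −(3/4) ln(1 − 4p/3) = −0.75 ln(1 − 0.637376) = −0.75 ln(0.362624)
  = −0.75 × (-1.014389) = 0.760792 substitutions/site.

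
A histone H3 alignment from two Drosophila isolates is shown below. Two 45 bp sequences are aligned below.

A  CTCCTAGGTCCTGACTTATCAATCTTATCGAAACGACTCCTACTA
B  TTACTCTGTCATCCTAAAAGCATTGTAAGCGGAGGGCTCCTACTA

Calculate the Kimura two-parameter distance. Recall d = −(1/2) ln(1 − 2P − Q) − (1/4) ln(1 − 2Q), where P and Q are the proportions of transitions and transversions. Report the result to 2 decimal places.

0.80

Of 45 sites, 6 differences are transitions and 16 are transversions, so P = 6/45 ≈ 0.133333 and Q = 16/45 ≈ 0.355556.
Under the Kimura two-parameter model, d = −½ ln(1 − 2P − Q) − ¼ ln(1 − 2Q).
1 − 2P − Q = 0.377778, giving −½ ln(0.377778) = 0.486724.
1 − 2Q = 0.288888, giving −¼ ln(0.288888) = 0.310429.
d = 0.486724 + 0.310429 = 0.797153.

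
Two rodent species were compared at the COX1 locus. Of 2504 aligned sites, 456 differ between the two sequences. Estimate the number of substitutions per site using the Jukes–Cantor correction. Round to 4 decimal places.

p = 456/2504 ≈ 0.182109.
d = −(3/4) ln(1 − 4p/3) = −0.75 ln(1 − 0.242812) = −0.75 ln(0.757188)
  = −0.75 × (-0.278144) = 0.208608 substitutions/site.

0.2086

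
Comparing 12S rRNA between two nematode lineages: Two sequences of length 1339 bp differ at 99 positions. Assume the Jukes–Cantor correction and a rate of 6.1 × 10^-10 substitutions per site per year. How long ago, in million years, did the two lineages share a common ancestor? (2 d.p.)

p = 99/1339 ≈ 0.073936.
d = −(3/4) ln(1 − 4p/3) = −0.75 ln(1 − 0.098581) = −0.75 ln(0.901419)
  = −0.75 × (-0.103785) = 0.077839 substitutions/site.
Under a molecular clock d = 2μt, so t = d/(2μ) = 0.077839 / (2 × 6.1 × 10^-10) = 63.80 million years.

63.80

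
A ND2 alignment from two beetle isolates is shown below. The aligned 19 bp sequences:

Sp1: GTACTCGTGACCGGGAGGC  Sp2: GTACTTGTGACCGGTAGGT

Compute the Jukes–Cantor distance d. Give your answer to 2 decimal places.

0.18

The sequences differ at 3 of 19 sites (6, 15, 19), so p = 3/19 ≈ 0.157895.
d = −(3/4) ln(1 − 4p/3) = −0.75 ln(1 − 0.210527) = −0.75 ln(0.789473)
  = −0.75 × (-0.236390) = 0.177293 substitutions/site.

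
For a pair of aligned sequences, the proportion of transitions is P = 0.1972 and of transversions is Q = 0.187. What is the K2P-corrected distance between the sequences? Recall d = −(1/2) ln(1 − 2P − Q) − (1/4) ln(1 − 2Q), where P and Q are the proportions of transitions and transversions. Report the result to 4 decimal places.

0.5525

Under the Kimura two-parameter model, d = −½ ln(1 − 2P − Q) − ¼ ln(1 − 2Q).
1 − 2P − Q = 0.4186, giving −½ ln(0.4186) = 0.435420.
1 − 2Q = 0.626, giving −¼ ln(0.626) = 0.117101.
d = 0.435420 + 0.117101 = 0.552521.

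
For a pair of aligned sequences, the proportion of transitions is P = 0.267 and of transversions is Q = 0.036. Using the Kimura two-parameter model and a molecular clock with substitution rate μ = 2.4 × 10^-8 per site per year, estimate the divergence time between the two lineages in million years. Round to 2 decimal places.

Under the Kimura two-parameter model, d = −½ ln(1 − 2P − Q) − ¼ ln(1 − 2Q).
1 − 2P − Q = 0.43, giving −½ ln(0.43) = 0.421985.
1 − 2Q = 0.928, giving −¼ ln(0.928) = 0.018681.
d = 0.421985 + 0.018681 = 0.440666.
Under a molecular clock d = 2μt, so t = d/(2μ) = 0.440666 / (2 × 2.4 × 10^-8) = 9.18 million years.

9.18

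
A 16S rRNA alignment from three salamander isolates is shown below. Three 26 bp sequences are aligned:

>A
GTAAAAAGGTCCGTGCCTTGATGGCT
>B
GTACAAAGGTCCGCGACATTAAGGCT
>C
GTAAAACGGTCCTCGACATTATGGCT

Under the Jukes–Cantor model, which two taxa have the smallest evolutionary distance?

A–B: 6/26 differ, p = 0.231, d = 0.276.
A–C: 6/26 differ, p = 0.231, d = 0.276.
B–C: 4/26 differ, p = 0.154, d = 0.172.
The smallest distance is between B and C.

B and C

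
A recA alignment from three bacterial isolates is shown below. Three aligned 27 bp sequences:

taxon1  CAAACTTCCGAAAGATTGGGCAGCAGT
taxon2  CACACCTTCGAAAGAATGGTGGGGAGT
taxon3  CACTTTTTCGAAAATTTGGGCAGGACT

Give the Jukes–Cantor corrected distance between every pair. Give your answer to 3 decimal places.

d(taxon1,taxon2) = 0.377, d(taxon1,taxon3) = 0.377, d(taxon2,taxon3) = 0.511

taxon1–taxon2: 8/27 sites differ → p ≈ 0.296296, d = −0.75 ln(1 − 0.395061) = 0.376971 ≈ 0.377.
taxon1–taxon3: 8/27 sites differ → p ≈ 0.296296, d = −0.75 ln(1 − 0.395061) = 0.376971 ≈ 0.377.
taxon2–taxon3: 10/27 sites differ → p ≈ 0.37037, d = −0.75 ln(1 − 0.493827) = 0.510658 ≈ 0.511.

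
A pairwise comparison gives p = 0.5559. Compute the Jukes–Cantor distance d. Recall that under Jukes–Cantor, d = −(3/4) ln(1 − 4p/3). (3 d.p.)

d = −(3/4) ln(1 − 4p/3) = −0.75 ln(1 − 0.7412) = −0.75 ln(0.2588)
  = −0.75 × (-1.351700) = 1.013775 substitutions/site.

1.014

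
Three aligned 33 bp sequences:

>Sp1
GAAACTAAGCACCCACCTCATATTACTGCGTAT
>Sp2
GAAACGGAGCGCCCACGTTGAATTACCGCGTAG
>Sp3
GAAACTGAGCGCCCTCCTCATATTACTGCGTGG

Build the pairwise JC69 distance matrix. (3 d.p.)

Sp1–Sp2: 9/33 sites differ → p ≈ 0.272727, d = −0.75 ln(1 − 0.363636) = 0.338988 ≈ 0.339.
Sp1–Sp3: 5/33 sites differ → p ≈ 0.151515, d = −0.75 ln(1 − 0.20202) = 0.169254 ≈ 0.169.
Sp2–Sp3: 8/33 sites differ → p ≈ 0.242424, d = −0.75 ln(1 − 0.323232) = 0.292820 ≈ 0.293.

d(Sp1,Sp2) = 0.339, d(Sp1,Sp3) = 0.169, d(Sp2,Sp3) = 0.293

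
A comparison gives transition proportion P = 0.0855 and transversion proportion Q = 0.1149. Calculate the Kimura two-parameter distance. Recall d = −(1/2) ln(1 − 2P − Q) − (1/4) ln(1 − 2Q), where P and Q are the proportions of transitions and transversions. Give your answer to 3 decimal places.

0.234

Under the Kimura two-parameter model, d = −½ ln(1 − 2P − Q) − ¼ ln(1 − 2Q).
1 − 2P − Q = 0.7141, giving −½ ln(0.7141) = 0.168366.
1 − 2Q = 0.7702, giving −¼ ln(0.7702) = 0.065276.
d = 0.168366 + 0.065276 = 0.233642.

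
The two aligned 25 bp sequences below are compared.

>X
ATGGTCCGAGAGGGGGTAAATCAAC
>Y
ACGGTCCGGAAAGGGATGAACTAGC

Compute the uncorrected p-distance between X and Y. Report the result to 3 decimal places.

0.360

The sequences differ at 9 of 25 positions (sites 2, 9, 10, 12, 16, 18, 21, 22, 24).
p = 9/25 = 0.360.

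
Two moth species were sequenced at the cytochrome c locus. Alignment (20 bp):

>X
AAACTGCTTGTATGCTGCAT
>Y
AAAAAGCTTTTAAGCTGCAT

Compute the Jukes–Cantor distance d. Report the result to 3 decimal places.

The sequences differ at 4 of 20 sites (4, 5, 10, 13), so p = 4/20 = 0.2.
d = −(3/4) ln(1 − 4p/3) = −0.75 ln(1 − 0.266667) = −0.75 ln(0.733333)
  = −0.75 × (-0.310155) = 0.232616 substitutions/site.

0.233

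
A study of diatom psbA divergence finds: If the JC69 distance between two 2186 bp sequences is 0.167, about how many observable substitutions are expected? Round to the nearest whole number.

327

Invert JC69: p = (3/4)(1 − e^(−4d/3)) = 0.75 × (1 − e^(-0.222667)) = 0.75 × (1 − 0.800381) = 0.149714.
Expected differing sites = pL ≈ 0.149714 × 2186 = 327.274804 ≈ 327.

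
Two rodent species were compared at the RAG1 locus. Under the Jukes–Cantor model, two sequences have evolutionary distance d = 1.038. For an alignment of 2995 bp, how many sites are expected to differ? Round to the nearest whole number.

1683

Invert JC69: p = (3/4)(1 − e^(−4d/3)) = 0.75 × (1 − e^(-1.384)) = 0.75 × (1 − 0.250574) = 0.562070.
Expected differing sites = pL ≈ 0.562070 × 2995 = 1683.39965 ≈ 1683.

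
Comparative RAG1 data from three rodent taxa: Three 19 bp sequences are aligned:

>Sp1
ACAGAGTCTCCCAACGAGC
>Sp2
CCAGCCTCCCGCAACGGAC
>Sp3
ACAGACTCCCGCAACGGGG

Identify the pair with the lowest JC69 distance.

Sp2 and Sp3

Sp1–Sp2: 7/19 differ, p = 0.368, d = 0.507.
Sp1–Sp3: 5/19 differ, p = 0.263, d = 0.324.
Sp2–Sp3: 4/19 differ, p = 0.211, d = 0.247.
The smallest distance is between Sp2 and Sp3.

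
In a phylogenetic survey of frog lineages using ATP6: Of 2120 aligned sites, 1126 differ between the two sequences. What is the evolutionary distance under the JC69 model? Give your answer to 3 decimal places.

0.924

p = 1126/2120 ≈ 0.531132.
d = −(3/4) ln(1 − 4p/3) = −0.75 ln(1 − 0.708176) = −0.75 ln(0.291824)
  = −0.75 × (-1.231604) = 0.923703 substitutions/site.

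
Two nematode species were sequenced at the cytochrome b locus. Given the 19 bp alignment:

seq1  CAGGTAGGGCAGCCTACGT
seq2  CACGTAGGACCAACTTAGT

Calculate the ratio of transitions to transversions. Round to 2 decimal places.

0.40

Transitions are A↔G and C↔T; transversions are all other mismatches.
Transitions: 2. Transversions: 5.
R = 2/5 = 0.40.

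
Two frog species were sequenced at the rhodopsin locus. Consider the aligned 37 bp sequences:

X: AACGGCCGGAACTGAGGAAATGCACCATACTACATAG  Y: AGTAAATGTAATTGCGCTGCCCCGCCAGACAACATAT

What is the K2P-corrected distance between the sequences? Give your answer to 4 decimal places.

0.9013

Of 37 sites, 9 differences are transitions and 10 are transversions, so P = 9/37 ≈ 0.243243 and Q = 10/37 ≈ 0.27027.
Under the Kimura two-parameter model, d = −½ ln(1 − 2P − Q) − ¼ ln(1 − 2Q).
1 − 2P − Q = 0.243244, giving −½ ln(0.243244) = 0.706845.
1 − 2Q = 0.45946, giving −¼ ln(0.45946) = 0.194426.
d = 0.706845 + 0.194426 = 0.901271.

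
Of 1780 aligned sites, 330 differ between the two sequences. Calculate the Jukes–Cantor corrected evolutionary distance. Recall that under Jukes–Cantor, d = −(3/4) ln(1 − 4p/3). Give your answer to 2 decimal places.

0.21

p = 330/1780 ≈ 0.185393.
d = −(3/4) ln(1 − 4p/3) = −0.75 ln(1 − 0.247191) = −0.75 ln(0.752809)
  = −0.75 × (-0.283944) = 0.212958 substitutions/site.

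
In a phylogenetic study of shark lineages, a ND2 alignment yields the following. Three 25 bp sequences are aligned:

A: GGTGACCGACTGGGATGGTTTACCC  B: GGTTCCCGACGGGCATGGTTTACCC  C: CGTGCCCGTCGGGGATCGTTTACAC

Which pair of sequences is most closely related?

A and B

A–B: 4/25 differ, p = 0.160, d = 0.180.
A–C: 6/25 differ, p = 0.240, d = 0.289.
B–C: 6/25 differ, p = 0.240, d = 0.289.
The smallest distance is between A and B.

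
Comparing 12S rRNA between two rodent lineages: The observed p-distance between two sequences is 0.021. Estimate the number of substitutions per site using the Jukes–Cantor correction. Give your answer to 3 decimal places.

0.021

d = −(3/4) ln(1 − 4p/3) = −0.75 ln(1 − 0.028) = −0.75 ln(0.972)
  = −0.75 × (-0.028399) = 0.021299 substitutions/site.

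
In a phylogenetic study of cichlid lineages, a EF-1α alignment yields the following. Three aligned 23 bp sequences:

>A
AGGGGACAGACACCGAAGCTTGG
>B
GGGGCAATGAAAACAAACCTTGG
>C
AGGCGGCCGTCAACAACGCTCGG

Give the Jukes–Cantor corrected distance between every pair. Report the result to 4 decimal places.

d(A,B) = 0.4674, d(A,C) = 0.4674, d(B,C) = 0.7614

A–B: 8/23 sites differ → p ≈ 0.347826, d = −0.75 ln(1 − 0.463768) = 0.467391 ≈ 0.4674.
A–C: 8/23 sites differ → p ≈ 0.347826, d = −0.75 ln(1 − 0.463768) = 0.467391 ≈ 0.4674.
B–C: 11/23 sites differ → p ≈ 0.478261, d = −0.75 ln(1 − 0.637681) = 0.761423 ≈ 0.7614.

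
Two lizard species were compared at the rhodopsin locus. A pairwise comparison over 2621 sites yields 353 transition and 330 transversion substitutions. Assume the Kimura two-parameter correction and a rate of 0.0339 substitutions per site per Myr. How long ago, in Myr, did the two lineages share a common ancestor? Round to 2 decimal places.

P = 353/2621 ≈ 0.134681 and Q = 330/2621 ≈ 0.125906.
Under the Kimura two-parameter model, d = −½ ln(1 − 2P − Q) − ¼ ln(1 − 2Q).
1 − 2P − Q = 0.604732, giving −½ ln(0.604732) = 0.251485.
1 − 2Q = 0.748188, giving −¼ ln(0.748188) = 0.072525.
d = 0.251485 + 0.072525 = 0.324010.
Under a molecular clock d = 2μt, so t = d/(2μ) = 0.324010 / (2 × 0.0339) = 4.78 Myr.

4.78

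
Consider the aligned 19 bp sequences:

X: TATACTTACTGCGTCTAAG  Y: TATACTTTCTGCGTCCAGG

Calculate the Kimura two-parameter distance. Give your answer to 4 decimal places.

0.1805

Of 19 sites, 2 differences are transitions and 1 are transversions, so P = 2/19 ≈ 0.105263 and Q = 1/19 ≈ 0.052632.
Under the Kimura two-parameter model, d = −½ ln(1 − 2P − Q) − ¼ ln(1 − 2Q).
1 − 2P − Q = 0.736842, giving −½ ln(0.736842) = 0.152691.
1 − 2Q = 0.894736, giving −¼ ln(0.894736) = 0.027807.
d = 0.152691 + 0.027807 = 0.180498.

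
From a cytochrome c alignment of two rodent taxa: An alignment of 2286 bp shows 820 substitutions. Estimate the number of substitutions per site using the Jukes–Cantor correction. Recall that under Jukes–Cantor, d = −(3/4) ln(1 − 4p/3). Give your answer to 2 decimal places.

0.49

p = 820/2286 ≈ 0.358705.
d = −(3/4) ln(1 − 4p/3) = −0.75 ln(1 − 0.478273) = −0.75 ln(0.521727)
  = −0.75 × (-0.650611) = 0.487958 substitutions/site.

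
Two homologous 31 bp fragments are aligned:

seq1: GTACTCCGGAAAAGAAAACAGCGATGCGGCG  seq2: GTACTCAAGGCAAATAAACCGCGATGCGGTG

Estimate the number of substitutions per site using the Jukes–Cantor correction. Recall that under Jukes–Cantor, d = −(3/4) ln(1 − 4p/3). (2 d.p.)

0.32

The sequences differ at 8 of 31 sites (7, 8, 10, 11, 14, 15, 20, 30), so p = 8/31 ≈ 0.258065.
d = −(3/4) ln(1 − 4p/3) = −0.75 ln(1 − 0.344087) = −0.75 ln(0.655913)
  = −0.75 × (-0.421727) = 0.316295 substitutions/site.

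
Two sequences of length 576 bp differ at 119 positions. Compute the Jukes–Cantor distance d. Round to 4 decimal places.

p = 119/576 ≈ 0.206597.
d = −(3/4) ln(1 − 4p/3) = −0.75 ln(1 − 0.275463) = −0.75 ln(0.724537)
  = −0.75 × (-0.322222) = 0.241667 substitutions/site.

0.2417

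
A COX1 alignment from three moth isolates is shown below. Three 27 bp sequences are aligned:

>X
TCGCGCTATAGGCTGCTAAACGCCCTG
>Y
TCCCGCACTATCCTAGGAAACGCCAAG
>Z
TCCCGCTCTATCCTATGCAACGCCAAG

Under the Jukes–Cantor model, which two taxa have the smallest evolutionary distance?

X–Y: 10/27 differ, p = 0.370, d = 0.511.
X–Z: 10/27 differ, p = 0.370, d = 0.511.
Y–Z: 3/27 differ, p = 0.111, d = 0.120.
The smallest distance is between Y and Z.

Y and Z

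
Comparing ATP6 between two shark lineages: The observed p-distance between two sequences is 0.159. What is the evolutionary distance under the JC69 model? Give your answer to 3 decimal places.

0.179

d = −(3/4) ln(1 − 4p/3) = −0.75 ln(1 − 0.212) = −0.75 ln(0.788)
  = −0.75 × (-0.238257) = 0.178693 substitutions/site.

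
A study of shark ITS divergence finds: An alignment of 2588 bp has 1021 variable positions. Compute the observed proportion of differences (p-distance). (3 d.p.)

p = 1021/2588 = 0.394513… ≈ 0.395 (to 3 d.p.).

0.395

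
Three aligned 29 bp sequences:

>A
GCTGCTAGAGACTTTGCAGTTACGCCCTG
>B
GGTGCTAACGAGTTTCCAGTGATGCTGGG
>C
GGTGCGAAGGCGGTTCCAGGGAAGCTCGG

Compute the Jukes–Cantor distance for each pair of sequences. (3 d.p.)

A–B: 10/29 sites differ → p ≈ 0.344828, d = −0.75 ln(1 − 0.459771) = 0.461822 ≈ 0.462.
A–C: 13/29 sites differ → p ≈ 0.448276, d = −0.75 ln(1 − 0.597701) = 0.682920 ≈ 0.683.
B–C: 7/29 sites differ → p ≈ 0.241379, d = −0.75 ln(1 − 0.321839) = 0.291278 ≈ 0.291.

d(A,B) = 0.462, d(A,C) = 0.683, d(B,C) = 0.291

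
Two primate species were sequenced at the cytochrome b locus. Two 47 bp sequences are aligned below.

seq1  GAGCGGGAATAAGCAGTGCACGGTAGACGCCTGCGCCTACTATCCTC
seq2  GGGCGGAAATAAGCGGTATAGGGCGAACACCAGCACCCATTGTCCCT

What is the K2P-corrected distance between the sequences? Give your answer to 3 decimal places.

Of 47 sites, 15 differences are transitions and 2 are transversions, so P = 15/47 ≈ 0.319149 and Q = 2/47 ≈ 0.042553.
Under the Kimura two-parameter model, d = −½ ln(1 − 2P − Q) − ¼ ln(1 − 2Q).
1 − 2P − Q = 0.319149, giving −½ ln(0.319149) = 0.571049.
1 − 2Q = 0.914894, giving −¼ ln(0.914894) = 0.022237.
d = 0.571049 + 0.022237 = 0.593286.

0.593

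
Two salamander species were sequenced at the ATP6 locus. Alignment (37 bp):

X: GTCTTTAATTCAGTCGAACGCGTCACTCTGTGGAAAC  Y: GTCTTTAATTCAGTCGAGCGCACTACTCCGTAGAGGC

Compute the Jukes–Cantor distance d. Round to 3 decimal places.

0.255

The sequences differ at 8 of 37 sites (18, 22, 23, 24, 29, 32, 35, 36), so p = 8/37 ≈ 0.216216.
d = −(3/4) ln(1 − 4p/3) = −0.75 ln(1 − 0.288288) = −0.75 ln(0.711712)
  = −0.75 × (-0.340082) = 0.255062 substitutions/site.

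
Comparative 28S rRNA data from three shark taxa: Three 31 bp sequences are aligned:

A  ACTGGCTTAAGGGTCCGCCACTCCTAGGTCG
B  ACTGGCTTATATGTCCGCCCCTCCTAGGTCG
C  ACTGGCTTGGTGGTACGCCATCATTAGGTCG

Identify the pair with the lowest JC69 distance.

A–B: 4/31 differ, p = 0.129, d = 0.142.
A–C: 8/31 differ, p = 0.258, d = 0.316.
B–C: 10/31 differ, p = 0.323, d = 0.422.
The smallest distance is between A and B.

A and B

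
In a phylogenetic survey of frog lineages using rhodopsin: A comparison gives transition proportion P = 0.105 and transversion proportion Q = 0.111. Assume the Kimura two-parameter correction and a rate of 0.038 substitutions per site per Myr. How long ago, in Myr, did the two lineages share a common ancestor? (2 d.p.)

Under the Kimura two-parameter model, d = −½ ln(1 − 2P − Q) − ¼ ln(1 − 2Q).
1 − 2P − Q = 0.679, giving −½ ln(0.679) = 0.193567.
1 − 2Q = 0.778, giving −¼ ln(0.778) = 0.062757.
d = 0.193567 + 0.062757 = 0.256324.
Under a molecular clock d = 2μt, so t = d/(2μ) = 0.256324 / (2 × 0.038) = 3.37 Myr.

3.37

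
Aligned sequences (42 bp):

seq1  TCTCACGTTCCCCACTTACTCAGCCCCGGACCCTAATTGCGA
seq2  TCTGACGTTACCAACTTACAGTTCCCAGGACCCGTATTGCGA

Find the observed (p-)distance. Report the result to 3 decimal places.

0.238

The sequences differ at 10 of 42 positions (sites 4, 10, 13, 20, 21, 22, 23, 27, 34, 35).
p = 10/42 = 0.238095… ≈ 0.238 (to 3 d.p.).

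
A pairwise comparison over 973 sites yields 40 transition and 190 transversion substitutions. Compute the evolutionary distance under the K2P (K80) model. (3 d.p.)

0.286

P = 40/973 ≈ 0.04111 and Q = 190/973 ≈ 0.195272.
Under the Kimura two-parameter model, d = −½ ln(1 − 2P − Q) − ¼ ln(1 − 2Q).
1 − 2P − Q = 0.722508, giving −½ ln(0.722508) = 0.162513.
1 − 2Q = 0.609456, giving −¼ ln(0.609456) = 0.123797.
d = 0.162513 + 0.123797 = 0.286310.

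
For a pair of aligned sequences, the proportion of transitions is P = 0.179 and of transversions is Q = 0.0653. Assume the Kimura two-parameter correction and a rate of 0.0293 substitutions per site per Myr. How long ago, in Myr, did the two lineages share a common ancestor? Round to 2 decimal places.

5.29

Under the Kimura two-parameter model, d = −½ ln(1 − 2P − Q) − ¼ ln(1 − 2Q).
1 − 2P − Q = 0.5767, giving −½ ln(0.5767) = 0.275217.
1 − 2Q = 0.8694, giving −¼ ln(0.8694) = 0.034988.
d = 0.275217 + 0.034988 = 0.310205.
Under a molecular clock d = 2μt, so t = d/(2μ) = 0.310205 / (2 × 0.0293) = 5.29 Myr.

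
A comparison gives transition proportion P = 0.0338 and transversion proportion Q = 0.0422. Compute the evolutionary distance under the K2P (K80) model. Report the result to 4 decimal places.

0.0802

Under the Kimura two-parameter model, d = −½ ln(1 − 2P − Q) − ¼ ln(1 − 2Q).
1 − 2P − Q = 0.8902, giving −½ ln(0.8902) = 0.058155.
1 − 2Q = 0.9156, giving −¼ ln(0.9156) = 0.022044.
d = 0.058155 + 0.022044 = 0.080199.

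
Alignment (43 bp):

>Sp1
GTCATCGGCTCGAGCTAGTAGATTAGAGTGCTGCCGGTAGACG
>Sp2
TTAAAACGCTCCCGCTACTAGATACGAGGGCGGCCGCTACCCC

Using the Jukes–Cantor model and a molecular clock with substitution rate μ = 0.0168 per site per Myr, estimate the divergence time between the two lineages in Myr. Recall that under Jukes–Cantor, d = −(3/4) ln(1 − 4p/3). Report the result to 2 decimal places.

The sequences differ at 16 of 43 sites, so p = 16/43 ≈ 0.372093.
d = −(3/4) ln(1 − 4p/3) = −0.75 ln(1 − 0.496124) = −0.75 ln(0.503876)
  = −0.75 × (-0.685425) = 0.514069 substitutions/site.
Under a molecular clock d = 2μt, so t = d/(2μ) = 0.514069 / (2 × 0.0168) = 15.30 Myr.

15.30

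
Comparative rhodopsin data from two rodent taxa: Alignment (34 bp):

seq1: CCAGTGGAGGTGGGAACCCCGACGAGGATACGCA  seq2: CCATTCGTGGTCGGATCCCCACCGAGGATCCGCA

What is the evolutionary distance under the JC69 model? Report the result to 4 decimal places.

The sequences differ at 8 of 34 sites (4, 6, 8, 12, 16, 21, 22, 30), so p = 8/34 ≈ 0.235294.
d = −(3/4) ln(1 − 4p/3) = −0.75 ln(1 − 0.313725) = −0.75 ln(0.686275)
  = −0.75 × (-0.376477) = 0.282358 substitutions/site.

0.2824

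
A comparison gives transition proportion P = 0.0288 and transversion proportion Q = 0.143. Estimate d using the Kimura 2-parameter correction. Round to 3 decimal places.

0.196

Under the Kimura two-parameter model, d = −½ ln(1 − 2P − Q) − ¼ ln(1 − 2Q).
1 − 2P − Q = 0.7994, giving −½ ln(0.7994) = 0.111947.
1 − 2Q = 0.714, giving −¼ ln(0.714) = 0.084218.
d = 0.111947 + 0.084218 = 0.196165.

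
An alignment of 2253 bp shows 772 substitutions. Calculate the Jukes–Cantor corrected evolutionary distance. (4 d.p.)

p = 772/2253 ≈ 0.342654.
d = −(3/4) ln(1 − 4p/3) = −0.75 ln(1 − 0.456872) = −0.75 ln(0.543128)
  = −0.75 × (-0.610410) = 0.457808 substitutions/site.

0.4578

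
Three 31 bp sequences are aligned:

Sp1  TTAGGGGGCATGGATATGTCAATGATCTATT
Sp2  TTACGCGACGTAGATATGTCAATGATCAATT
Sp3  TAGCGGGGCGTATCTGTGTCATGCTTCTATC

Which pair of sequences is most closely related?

Sp1–Sp2: 6/31 differ, p = 0.194, d = 0.224.
Sp1–Sp3: 13/31 differ, p = 0.419, d = 0.614.
Sp2–Sp3: 13/31 differ, p = 0.419, d = 0.614.
The smallest distance is between Sp1 and Sp2.

Sp1 and Sp2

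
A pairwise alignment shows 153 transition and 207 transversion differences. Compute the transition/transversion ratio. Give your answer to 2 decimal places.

R = 153/207 = 0.739130… ≈ 0.74 (to 2 d.p.).

0.74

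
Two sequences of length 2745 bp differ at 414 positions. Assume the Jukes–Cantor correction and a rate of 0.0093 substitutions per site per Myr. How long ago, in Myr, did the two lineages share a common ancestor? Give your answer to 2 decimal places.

p = 414/2745 ≈ 0.15082.
d = −(3/4) ln(1 − 4p/3) = −0.75 ln(1 − 0.201093) = −0.75 ln(0.798907)
  = −0.75 × (-0.224511) = 0.168383 substitutions/site.
Under a molecular clock d = 2μt, so t = d/(2μ) = 0.168383 / (2 × 0.0093) = 9.05 Myr.

9.05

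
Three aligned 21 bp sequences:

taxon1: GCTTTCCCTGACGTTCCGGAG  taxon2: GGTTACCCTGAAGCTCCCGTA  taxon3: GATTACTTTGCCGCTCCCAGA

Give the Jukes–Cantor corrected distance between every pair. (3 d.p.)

d(taxon1,taxon2) = 0.441, d(taxon1,taxon3) = 0.756, d(taxon2,taxon3) = 0.441

taxon1–taxon2: 7/21 sites differ → p ≈ 0.333333, d = −0.75 ln(1 − 0.444444) = 0.440839 ≈ 0.441.
taxon1–taxon3: 10/21 sites differ → p ≈ 0.47619, d = −0.75 ln(1 − 0.63492) = 0.755729 ≈ 0.756.
taxon2–taxon3: 7/21 sites differ → p ≈ 0.333333, d = −0.75 ln(1 − 0.444444) = 0.440839 ≈ 0.441.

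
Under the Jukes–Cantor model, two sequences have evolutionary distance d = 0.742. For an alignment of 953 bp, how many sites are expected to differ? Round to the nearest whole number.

449

Invert JC69: p = (3/4)(1 − e^(−4d/3)) = 0.75 × (1 − e^(-0.989333)) = 0.75 × (1 − 0.371825) = 0.471131.
Expected differing sites = pL ≈ 0.471131 × 953 = 448.987843 ≈ 449.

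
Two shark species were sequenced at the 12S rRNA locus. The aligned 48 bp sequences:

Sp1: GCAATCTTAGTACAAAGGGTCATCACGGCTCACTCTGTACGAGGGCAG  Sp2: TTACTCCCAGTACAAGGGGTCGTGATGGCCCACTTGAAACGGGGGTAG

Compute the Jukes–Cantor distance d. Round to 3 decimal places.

0.441

The sequences differ at 16 of 48 sites, so p = 16/48 ≈ 0.333333.
d = −(3/4) ln(1 − 4p/3) = −0.75 ln(1 − 0.444444) = −0.75 ln(0.555556)
  = −0.75 × (-0.587786) = 0.440840 substitutions/site.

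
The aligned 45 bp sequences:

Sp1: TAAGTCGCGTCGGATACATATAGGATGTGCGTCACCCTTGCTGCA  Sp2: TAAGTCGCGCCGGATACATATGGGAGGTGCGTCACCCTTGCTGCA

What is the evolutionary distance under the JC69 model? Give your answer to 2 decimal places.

0.07

The sequences differ at 3 of 45 sites (10, 22, 26), so p = 3/45 ≈ 0.066667.
d = −(3/4) ln(1 − 4p/3) = −0.75 ln(1 − 0.088889) = −0.75 ln(0.911111)
  = −0.75 × (-0.093091) = 0.069818 substitutions/site.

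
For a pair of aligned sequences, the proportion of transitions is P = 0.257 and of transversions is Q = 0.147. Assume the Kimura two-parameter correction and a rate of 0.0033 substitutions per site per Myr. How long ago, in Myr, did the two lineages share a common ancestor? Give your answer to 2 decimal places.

Under the Kimura two-parameter model, d = −½ ln(1 − 2P − Q) − ¼ ln(1 − 2Q).
1 − 2P − Q = 0.339, giving −½ ln(0.339) = 0.540878.
1 − 2Q = 0.706, giving −¼ ln(0.706) = 0.087035.
d = 0.540878 + 0.087035 = 0.627913.
Under a molecular clock d = 2μt, so t = d/(2μ) = 0.627913 / (2 × 0.0033) = 95.14 Myr.

95.14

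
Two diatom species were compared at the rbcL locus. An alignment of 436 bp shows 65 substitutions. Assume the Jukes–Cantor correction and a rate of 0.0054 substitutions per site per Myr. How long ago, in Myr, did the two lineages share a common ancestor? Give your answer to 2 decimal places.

15.39

p = 65/436 ≈ 0.149083.
d = −(3/4) ln(1 − 4p/3) = −0.75 ln(1 − 0.198777) = −0.75 ln(0.801223)
  = −0.75 × (-0.221616) = 0.166212 substitutions/site.
Under a molecular clock d = 2μt, so t = d/(2μ) = 0.166212 / (2 × 0.0054) = 15.39 Myr.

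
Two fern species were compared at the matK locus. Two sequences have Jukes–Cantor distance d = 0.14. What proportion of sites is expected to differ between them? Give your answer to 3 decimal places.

0.128

p = (3/4)(1 − e^(−4d/3)) = 0.75 × (1 − e^(-0.186667)) = 0.75 × (1 − 0.829720) = 0.127710.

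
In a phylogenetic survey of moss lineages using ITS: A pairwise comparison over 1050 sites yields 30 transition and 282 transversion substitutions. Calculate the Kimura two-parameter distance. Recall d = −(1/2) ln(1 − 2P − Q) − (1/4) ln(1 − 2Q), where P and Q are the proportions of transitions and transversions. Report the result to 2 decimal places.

P = 30/1050 ≈ 0.028571 and Q = 282/1050 ≈ 0.268571.
Under the Kimura two-parameter model, d = −½ ln(1 − 2P − Q) − ¼ ln(1 − 2Q).
1 − 2P − Q = 0.674287, giving −½ ln(0.674287) = 0.197050.
1 − 2Q = 0.462858, giving −¼ ln(0.462858) = 0.192584.
d = 0.197050 + 0.192584 = 0.389634.

0.39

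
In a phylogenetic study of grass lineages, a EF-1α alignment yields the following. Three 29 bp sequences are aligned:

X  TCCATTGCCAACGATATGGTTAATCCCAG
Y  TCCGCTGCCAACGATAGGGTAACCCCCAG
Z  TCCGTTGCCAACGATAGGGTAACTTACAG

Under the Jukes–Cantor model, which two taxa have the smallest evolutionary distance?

Y and Z

X–Y: 6/29 differ, p = 0.207, d = 0.242.
X–Z: 6/29 differ, p = 0.207, d = 0.242.
Y–Z: 4/29 differ, p = 0.138, d = 0.152.
The smallest distance is between Y and Z.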